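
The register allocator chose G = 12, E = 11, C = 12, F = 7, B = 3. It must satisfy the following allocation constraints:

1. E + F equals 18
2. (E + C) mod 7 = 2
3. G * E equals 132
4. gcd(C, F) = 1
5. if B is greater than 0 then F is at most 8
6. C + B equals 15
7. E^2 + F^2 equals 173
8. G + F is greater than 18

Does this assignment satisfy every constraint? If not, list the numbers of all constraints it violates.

No — constraint 7 is not satisfied.

1. E + F = 11 + 7 = 18 — satisfied.
2. E + C = 23; 23 mod 7 = 2 — satisfied.
3. G * E = 12 * 11 = 132 — satisfied.
4. gcd(12, 7) = 1 — satisfied.
5. B = 3 > 0, so we need F ≤ 8; F = 7 ≤ 8 — satisfied.
6. C + B = 12 + 3 = 15 — satisfied.
7. E^2 + F^2 = 11^2 + 7^2 = 121 + 49 = 170, not 173 — violated.
8. G + F = 12 + 7 = 19; 19 > 18 — satisfied.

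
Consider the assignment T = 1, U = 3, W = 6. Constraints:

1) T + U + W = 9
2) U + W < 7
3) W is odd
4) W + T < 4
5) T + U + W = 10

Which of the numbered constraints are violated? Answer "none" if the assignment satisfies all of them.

No — constraints 1, 2, 3, and 4 are not satisfied.

1) T + U + W = 1 + 3 + 6 = 10, not 9 — violated.
2) U + W = 3 + 6 = 9; 9 ≥ 7, bound 7 not met — violated.
3) W = 6 is even — violated.
4) W + T = 6 + 1 = 7; 7 ≥ 4, bound 4 not met — violated.
5) T + U + W = 1 + 3 + 6 = 10 — OK.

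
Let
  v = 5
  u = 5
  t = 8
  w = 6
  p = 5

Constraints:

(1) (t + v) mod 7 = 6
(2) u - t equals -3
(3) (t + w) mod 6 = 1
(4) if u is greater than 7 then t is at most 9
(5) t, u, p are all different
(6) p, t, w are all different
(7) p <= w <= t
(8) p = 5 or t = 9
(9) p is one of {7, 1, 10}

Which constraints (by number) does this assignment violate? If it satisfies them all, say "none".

Violated: 3, 5, 9.

(1) t + v = 13; 13 mod 7 = 6  holds
(2) u - t = 5 - 8 = -3  holds
(3) t + w = 14; 14 mod 6 = 2, not 1  fails
(4) u = 5, not > 7; antecedent false, conditional vacuously true  holds
(5) u = p = 5, not all different  fails
(6) values 5, 8, 6 are pairwise distinct  holds
(7) values 5 <= 6 <= 8  holds
(8) p = 5 = 5 (first disjunct)  holds
(9) p = 5 is not in {7, 1, 10}  fails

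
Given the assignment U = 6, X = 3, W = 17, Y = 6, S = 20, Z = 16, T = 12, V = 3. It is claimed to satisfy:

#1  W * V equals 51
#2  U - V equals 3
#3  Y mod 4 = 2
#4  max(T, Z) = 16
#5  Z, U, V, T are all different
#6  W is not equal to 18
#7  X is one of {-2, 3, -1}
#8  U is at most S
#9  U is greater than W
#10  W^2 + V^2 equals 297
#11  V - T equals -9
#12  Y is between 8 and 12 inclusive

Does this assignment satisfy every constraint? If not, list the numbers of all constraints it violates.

No — constraints 9, 10, 12 are not satisfied.

#1 W * V = 17 * 3 = 51 — OK.
#2 U - V = 6 - 3 = 3 — OK.
#3 6 mod 4 = 2 — OK.
#4 max(12, 16) = 16 — OK.
#5 values 16, 6, 3, 12 are pairwise distinct — OK.
#6 W = 17, and 17 ≠ 18 — OK.
#7 X = 3 is in {-2, 3, -1} — OK.
#8 U = 6, S = 20; 6 ≤ 20 — OK.
#9 U = 6, W = 17; 6 ≤ 17 (want >) — violated.
#10 W^2 + V^2 = 17^2 + 3^2 = 289 + 9 = 298, not 297 — violated.
#11 V - T = 3 - 12 = -9 — OK.
#12 Y = 6 is outside [8, 12] — violated.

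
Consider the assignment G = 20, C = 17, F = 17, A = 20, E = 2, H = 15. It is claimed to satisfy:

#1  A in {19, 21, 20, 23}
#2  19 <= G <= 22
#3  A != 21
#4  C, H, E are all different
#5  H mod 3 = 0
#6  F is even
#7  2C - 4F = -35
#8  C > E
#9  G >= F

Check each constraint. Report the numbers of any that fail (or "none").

#1 A = 20 is in {19, 21, 20, 23}  ✔
#2 G = 20 lies in [19, 22]  ✔
#3 A = 20, and 20 ≠ 21  ✔
#4 values 17, 15, 2 are pairwise distinct  ✔
#5 15 mod 3 = 0  ✔
#6 F = 17 is odd  ✘
#7 2C - 4F = 2(17) - 4(17) = -34, not -35  ✘
#8 C = 17, E = 2; 17 > 2  ✔
#9 G = 20, F = 17; 20 ≥ 17  ✔

The assignment fails constraints 6 and 7.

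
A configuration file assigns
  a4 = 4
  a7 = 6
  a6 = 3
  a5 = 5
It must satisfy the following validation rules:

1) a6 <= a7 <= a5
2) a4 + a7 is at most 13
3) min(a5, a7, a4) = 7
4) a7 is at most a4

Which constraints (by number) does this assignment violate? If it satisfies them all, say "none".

1) values 3, 6, 5; a7 = 6 is not <= a5 = 5  ✘
2) a4 + a7 = 4 + 6 = 10; 10 ≤ 13  ✔
3) min(5, 6, 4) = 4, not 7  ✘
4) a7 = 6, a4 = 4; 6 > 4 (want ≤)  ✘

No — constraints 1, 3, and 4 are not satisfied.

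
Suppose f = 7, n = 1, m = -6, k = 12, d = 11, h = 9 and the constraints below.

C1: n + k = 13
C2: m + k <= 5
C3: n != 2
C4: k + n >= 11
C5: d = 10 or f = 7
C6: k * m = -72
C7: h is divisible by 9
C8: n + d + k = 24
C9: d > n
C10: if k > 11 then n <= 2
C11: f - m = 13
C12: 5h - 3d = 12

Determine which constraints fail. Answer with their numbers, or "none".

C1: n + k = 1 + 12 = 13 — holds.
C2: m + k = -6 + 12 = 6; 6 > 5, bound 5 not met — does not hold.
C3: n = 1, and 1 ≠ 2 — holds.
C4: k + n = 12 + 1 = 13; 13 ≥ 11 — holds.
C5: d = 11 ≠ 10, but f = 7 = 7 (second disjunct) — holds.
C6: k * m = 12 * (-6) = -72 — holds.
C7: 9 / 9 = 1, so 9 divides 9 — holds.
C8: n + d + k = 1 + 11 + 12 = 24 — holds.
C9: d = 11, n = 1; 11 > 1 — holds.
C10: k = 12 > 11, so we need n ≤ 2; n = 1 ≤ 2 — holds.
C11: f - m = 7 - (-6) = 13 — holds.
C12: 5h - 3d = 5(9) - 3(11) = 12 — holds.

Constraint 2 is violated.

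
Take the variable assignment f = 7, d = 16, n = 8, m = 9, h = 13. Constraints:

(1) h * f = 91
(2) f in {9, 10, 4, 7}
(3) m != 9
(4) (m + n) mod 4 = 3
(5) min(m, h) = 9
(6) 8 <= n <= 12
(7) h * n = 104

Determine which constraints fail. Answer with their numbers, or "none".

The assignment fails constraints 3 and 4.

(1) h * f = 13 * 7 = 91  yes
(2) f = 7 is in {9, 10, 4, 7}  yes
(3) m = 9, but 9 is required to differ  no
(4) m + n = 17; 17 mod 4 = 1, not 3  no
(5) min(9, 13) = 9  yes
(6) n = 8 lies in [8, 12]  yes
(7) h * n = 13 * 8 = 104  yes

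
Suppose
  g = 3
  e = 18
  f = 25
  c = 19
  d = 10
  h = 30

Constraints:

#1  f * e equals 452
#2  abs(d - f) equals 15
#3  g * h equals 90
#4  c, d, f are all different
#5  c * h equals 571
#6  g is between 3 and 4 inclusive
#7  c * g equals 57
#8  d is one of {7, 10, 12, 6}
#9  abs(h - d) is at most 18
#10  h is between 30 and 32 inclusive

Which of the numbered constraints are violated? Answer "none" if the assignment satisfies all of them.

#1 f * e = 25 * 18 = 450, not 452  fails
#2 abs(10 - 25) = 15  holds
#3 g * h = 3 * 30 = 90  holds
#4 values 19, 10, 25 are pairwise distinct  holds
#5 c * h = 19 * 30 = 570, not 571  fails
#6 g = 3 lies in [3, 4]  holds
#7 c * g = 19 * 3 = 57  holds
#8 d = 10 is in {7, 10, 12, 6}  holds
#9 abs(30 - 10) = 20; 20 > 18, exceeds bound 18  fails
#10 h = 30 lies in [30, 32]  holds

Constraints 1, 5, and 9 are violated.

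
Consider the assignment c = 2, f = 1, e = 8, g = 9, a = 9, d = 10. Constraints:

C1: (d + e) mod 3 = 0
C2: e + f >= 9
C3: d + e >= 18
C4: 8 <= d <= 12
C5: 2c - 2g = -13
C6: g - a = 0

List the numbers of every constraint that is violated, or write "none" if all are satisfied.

No — constraint 5 is not satisfied.

C1: d + e = 18; 18 mod 3 = 0  ✔
C2: e + f = 8 + 1 = 9; 9 ≥ 9  ✔
C3: d + e = 10 + 8 = 18; 18 ≥ 18  ✔
C4: d = 10 lies in [8, 12]  ✔
C5: 2c - 2g = 2(2) - 2(9) = -14, not -13  ✘
C6: g - a = 9 - 9 = 0  ✔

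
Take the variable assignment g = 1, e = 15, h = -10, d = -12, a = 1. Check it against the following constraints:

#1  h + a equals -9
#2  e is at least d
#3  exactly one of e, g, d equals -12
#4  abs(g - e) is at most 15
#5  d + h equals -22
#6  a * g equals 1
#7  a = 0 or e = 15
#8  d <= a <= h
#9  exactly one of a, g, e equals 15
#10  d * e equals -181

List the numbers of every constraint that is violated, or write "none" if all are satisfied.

#1 h + a = -10 + 1 = -9 — OK.
#2 e = 15, d = -12; 15 ≥ -12 — OK.
#3 e=15, g=1, d=-12; 1 of them equals -12 — OK.
#4 abs(1 - 15) = 14; 14 ≤ 15 — OK.
#5 d + h = -12 + (-10) = -22 — OK.
#6 a * g = 1 * 1 = 1 — OK.
#7 a = 1 ≠ 0, but e = 15 = 15 (second disjunct) — OK.
#8 values -12, 1, -10; a = 1 is not <= h = -10 — violated.
#9 a=1, g=1, e=15; 1 of them equals 15 — OK.
#10 d * e = -12 * 15 = -180, not -181 — violated.

Violated: 8, 10.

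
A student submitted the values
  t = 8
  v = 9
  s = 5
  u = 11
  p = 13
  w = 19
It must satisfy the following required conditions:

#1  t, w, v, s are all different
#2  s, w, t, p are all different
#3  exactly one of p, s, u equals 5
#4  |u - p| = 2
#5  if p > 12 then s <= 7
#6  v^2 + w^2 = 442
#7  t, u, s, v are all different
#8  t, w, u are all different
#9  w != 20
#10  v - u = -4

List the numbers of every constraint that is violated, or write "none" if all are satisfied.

#1 values 8, 19, 9, 5 are pairwise distinct — holds.
#2 values 5, 19, 8, 13 are pairwise distinct — holds.
#3 p=13, s=5, u=11; 1 of them equals 5 — holds.
#4 |11 - 13| = 2 — holds.
#5 p = 13 > 12, so we need s ≤ 7; s = 5 ≤ 7 — holds.
#6 v^2 + w^2 = 9^2 + 19^2 = 81 + 361 = 442 — holds.
#7 values 8, 11, 5, 9 are pairwise distinct — holds.
#8 values 8, 19, 11 are pairwise distinct — holds.
#9 w = 19, and 19 ≠ 20 — holds.
#10 v - u = 9 - 11 = -2, not -4 — does not hold.

Constraint 10 is violated.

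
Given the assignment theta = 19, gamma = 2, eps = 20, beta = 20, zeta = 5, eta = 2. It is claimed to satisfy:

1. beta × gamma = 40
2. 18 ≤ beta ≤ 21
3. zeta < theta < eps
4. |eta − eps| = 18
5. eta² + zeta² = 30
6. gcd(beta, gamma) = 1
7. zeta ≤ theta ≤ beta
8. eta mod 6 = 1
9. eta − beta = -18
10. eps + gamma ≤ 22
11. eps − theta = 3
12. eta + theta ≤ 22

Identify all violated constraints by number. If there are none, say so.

1. beta × gamma = 20 × 2 = 40 — satisfied.
2. beta = 20 lies in [18, 21] — satisfied.
3. values 5 < 19 < 20 — satisfied.
4. |2 − 20| = 18 — satisfied.
5. eta² + zeta² = 2² + 5² = 4 + 25 = 29, not 30 — violated.
6. gcd(20, 2) = 2, not 1 — violated.
7. values 5 ≤ 19 ≤ 20 — satisfied.
8. 2 mod 6 = 2, not 1 — violated.
9. eta − beta = 2 − 20 = -18 — satisfied.
10. eps + gamma = 20 + 2 = 22; 22 ≤ 22 — satisfied.
11. eps − theta = 20 − 19 = 1, not 3 — violated.
12. eta + theta = 2 + 19 = 21; 21 ≤ 22 — satisfied.

Constraints 5, 6, 8, 11 are violated.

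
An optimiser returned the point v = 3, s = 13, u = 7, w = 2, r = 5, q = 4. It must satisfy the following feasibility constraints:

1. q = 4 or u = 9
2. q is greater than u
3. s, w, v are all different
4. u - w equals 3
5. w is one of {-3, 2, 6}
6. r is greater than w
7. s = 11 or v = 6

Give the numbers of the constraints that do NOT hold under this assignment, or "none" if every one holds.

1. q = 4 = 4 (first disjunct)  yes
2. q = 4, u = 7; 4 ≤ 7 (want >)  no
3. values 13, 2, 3 are pairwise distinct  yes
4. u - w = 7 - 2 = 5, not 3  no
5. w = 2 is in {-3, 2, 6}  yes
6. r = 5, w = 2; 5 > 2  yes
7. s = 13 ≠ 11 and v = 3 ≠ 6; both disjuncts false  no

No — constraints 2, 4, and 7 are not satisfied.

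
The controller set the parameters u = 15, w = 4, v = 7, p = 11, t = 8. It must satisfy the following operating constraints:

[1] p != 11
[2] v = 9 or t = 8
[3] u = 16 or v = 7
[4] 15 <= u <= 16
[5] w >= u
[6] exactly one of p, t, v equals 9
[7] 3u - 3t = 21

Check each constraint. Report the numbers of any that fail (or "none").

[1] p = 11, but 11 is required to differ  fails
[2] v = 7 ≠ 9, but t = 8 = 8 (second disjunct)  holds
[3] u = 15 ≠ 16, but v = 7 = 7 (second disjunct)  holds
[4] u = 15 lies in [15, 16]  holds
[5] w = 4, u = 15; 4 < 15 (want ≥)  fails
[6] p=11, t=8, v=7; 0 of them equal 9, not exactly one  fails
[7] 3u - 3t = 3(15) - 3(8) = 21  holds

No — constraints 1, 5, and 6 are not satisfied.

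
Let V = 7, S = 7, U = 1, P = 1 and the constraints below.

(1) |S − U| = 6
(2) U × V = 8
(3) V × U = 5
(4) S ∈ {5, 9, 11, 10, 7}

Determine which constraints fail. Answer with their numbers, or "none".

No — constraints 2 and 3 are not satisfied.

(1) |7 − 1| = 6 — holds.
(2) U × V = 1 × 7 = 7, not 8 — fails.
(3) V × U = 7 × 1 = 7, not 5 — fails.
(4) S = 7 is in {5, 9, 11, 10, 7} — holds.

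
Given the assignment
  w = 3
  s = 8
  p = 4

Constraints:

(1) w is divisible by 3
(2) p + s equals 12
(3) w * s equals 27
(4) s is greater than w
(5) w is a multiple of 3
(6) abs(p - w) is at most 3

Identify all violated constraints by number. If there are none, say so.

No — constraint 3 is not satisfied.

(1) 3 / 3 = 1, so 3 divides 3  ✓
(2) p + s = 4 + 8 = 12  ✓
(3) w * s = 3 * 8 = 24, not 27  ✗
(4) s = 8, w = 3; 8 > 3  ✓
(5) 3 / 3 = 1, so 3 divides 3  ✓
(6) abs(4 - 3) = 1; 1 ≤ 3  ✓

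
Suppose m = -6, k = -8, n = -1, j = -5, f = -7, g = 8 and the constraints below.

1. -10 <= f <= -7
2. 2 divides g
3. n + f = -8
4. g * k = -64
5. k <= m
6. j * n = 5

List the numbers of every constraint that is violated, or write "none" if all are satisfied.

No violations.

1. f = -7 lies in [-10, -7] — holds.
2. 8 / 2 = 4, so 2 divides 8 — holds.
3. n + f = -1 + (-7) = -8 — holds.
4. g * k = 8 * (-8) = -64 — holds.
5. k = -8, m = -6; -8 ≤ -6 — holds.
6. j * n = -5 * (-1) = 5 — holds.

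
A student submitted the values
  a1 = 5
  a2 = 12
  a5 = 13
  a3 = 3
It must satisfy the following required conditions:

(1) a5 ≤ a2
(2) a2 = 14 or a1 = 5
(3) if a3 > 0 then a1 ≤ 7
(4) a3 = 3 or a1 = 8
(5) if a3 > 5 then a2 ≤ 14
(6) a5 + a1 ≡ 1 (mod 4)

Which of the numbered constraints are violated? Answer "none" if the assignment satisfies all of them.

(1) a5 = 13, a2 = 12; 13 > 12 (want ≤) — fails.
(2) a2 = 12 ≠ 14, but a1 = 5 = 5 (second disjunct) — holds.
(3) a3 = 3 > 0, so we need a1 ≤ 7; a1 = 5 ≤ 7 — holds.
(4) a3 = 3 = 3 (first disjunct) — holds.
(5) a3 = 3, not > 5; antecedent false, conditional vacuously true — holds.
(6) a5 + a1 = 18; 18 mod 4 = 2, not 1 — fails.

No — constraints 1, 6 are not satisfied.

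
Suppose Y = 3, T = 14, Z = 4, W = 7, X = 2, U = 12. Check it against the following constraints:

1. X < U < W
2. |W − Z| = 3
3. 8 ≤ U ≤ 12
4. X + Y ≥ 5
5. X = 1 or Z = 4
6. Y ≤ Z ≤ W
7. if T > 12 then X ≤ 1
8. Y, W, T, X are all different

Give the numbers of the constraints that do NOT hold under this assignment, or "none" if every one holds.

1. values 2, 12, 7; U = 12 is not < W = 7 — does not hold.
2. |7 − 4| = 3 — holds.
3. U = 12 lies in [8, 12] — holds.
4. X + Y = 2 + 3 = 5; 5 ≥ 5 — holds.
5. X = 2 ≠ 1, but Z = 4 = 4 (second disjunct) — holds.
6. values 3 ≤ 4 ≤ 7 — holds.
7. T = 14 > 12, so we need X ≤ 1; but X = 2 > 1 — does not hold.
8. values 3, 7, 14, 2 are pairwise distinct — holds.

No — constraints 1 and 7 are not satisfied.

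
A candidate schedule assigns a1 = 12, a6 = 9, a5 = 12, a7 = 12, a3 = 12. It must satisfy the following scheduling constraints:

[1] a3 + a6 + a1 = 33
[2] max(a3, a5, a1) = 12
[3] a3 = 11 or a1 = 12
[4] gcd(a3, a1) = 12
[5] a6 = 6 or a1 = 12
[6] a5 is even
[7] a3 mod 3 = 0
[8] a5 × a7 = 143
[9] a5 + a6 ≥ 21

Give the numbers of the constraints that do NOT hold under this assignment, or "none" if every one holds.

Constraint 8 does not hold.

[1] a3 + a6 + a1 = 12 + 9 + 12 = 33 — holds.
[2] max(12, 12, 12) = 12 — holds.
[3] a3 = 12 ≠ 11, but a1 = 12 = 12 (second disjunct) — holds.
[4] gcd(12, 12) = 12 — holds.
[5] a6 = 9 ≠ 6, but a1 = 12 = 12 (second disjunct) — holds.
[6] a5 = 12 is even — holds.
[7] 12 mod 3 = 0 — holds.
[8] a5 × a7 = 12 × 12 = 144, not 143 — does not hold.
[9] a5 + a6 = 12 + 9 = 21; 21 ≥ 21 — holds.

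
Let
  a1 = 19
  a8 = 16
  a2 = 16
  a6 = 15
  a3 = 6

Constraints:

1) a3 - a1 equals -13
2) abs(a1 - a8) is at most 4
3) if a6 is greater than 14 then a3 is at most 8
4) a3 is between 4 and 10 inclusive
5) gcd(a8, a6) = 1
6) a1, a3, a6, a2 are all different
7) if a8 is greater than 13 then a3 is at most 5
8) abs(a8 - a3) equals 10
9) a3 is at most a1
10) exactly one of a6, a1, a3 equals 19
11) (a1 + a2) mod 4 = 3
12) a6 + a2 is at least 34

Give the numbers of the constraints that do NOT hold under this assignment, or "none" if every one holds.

1) a3 - a1 = 6 - 19 = -13 — holds.
2) abs(19 - 16) = 3; 3 ≤ 4 — holds.
3) a6 = 15 > 14, so we need a3 ≤ 8; a3 = 6 ≤ 8 — holds.
4) a3 = 6 lies in [4, 10] — holds.
5) gcd(16, 15) = 1 — holds.
6) values 19, 6, 15, 16 are pairwise distinct — holds.
7) a8 = 16 > 13, so we need a3 ≤ 5; but a3 = 6 > 5 — does not hold.
8) abs(16 - 6) = 10 — holds.
9) a3 = 6, a1 = 19; 6 ≤ 19 — holds.
10) a6=15, a1=19, a3=6; 1 of them equals 19 — holds.
11) a1 + a2 = 35; 35 mod 4 = 3 — holds.
12) a6 + a2 = 15 + 16 = 31; 31 < 34, bound 34 not met — does not hold.

No — constraints 7 and 12 are not satisfied.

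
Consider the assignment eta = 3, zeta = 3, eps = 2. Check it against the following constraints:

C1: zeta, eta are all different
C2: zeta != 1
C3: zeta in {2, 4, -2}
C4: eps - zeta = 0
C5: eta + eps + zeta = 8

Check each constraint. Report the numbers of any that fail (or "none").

Constraints 1, 3, 4 are violated.

C1: zeta = eta = 3, not all different — fails.
C2: zeta = 3, and 3 ≠ 1 — holds.
C3: zeta = 3 is not in {2, 4, -2} — fails.
C4: eps - zeta = 2 - 3 = -1, not 0 — fails.
C5: eta + eps + zeta = 3 + 2 + 3 = 8 — holds.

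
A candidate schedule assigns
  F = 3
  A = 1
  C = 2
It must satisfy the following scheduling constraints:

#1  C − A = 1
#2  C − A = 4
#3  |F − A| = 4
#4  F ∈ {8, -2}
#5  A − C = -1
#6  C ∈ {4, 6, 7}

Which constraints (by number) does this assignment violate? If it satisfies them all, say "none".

No — constraints 2, 3, 4, and 6 are not satisfied.

#1 C − A = 2 − 1 = 1  holds
#2 C − A = 2 − 1 = 1, not 4  fails
#3 |3 − 1| = 2, not 4  fails
#4 F = 3 is not in {8, -2}  fails
#5 A − C = 1 − 2 = -1  holds
#6 C = 2 is not in {4, 6, 7}  fails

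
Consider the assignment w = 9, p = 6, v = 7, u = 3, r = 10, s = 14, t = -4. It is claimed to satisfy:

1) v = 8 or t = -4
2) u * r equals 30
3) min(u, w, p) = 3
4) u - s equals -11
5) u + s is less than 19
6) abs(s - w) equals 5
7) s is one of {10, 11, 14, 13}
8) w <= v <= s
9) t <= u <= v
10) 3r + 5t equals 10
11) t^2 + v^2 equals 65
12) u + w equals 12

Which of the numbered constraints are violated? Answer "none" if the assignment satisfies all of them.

1) v = 7 ≠ 8, but t = -4 = -4 (second disjunct)  ✔
2) u * r = 3 * 10 = 30  ✔
3) min(3, 9, 6) = 3  ✔
4) u - s = 3 - 14 = -11  ✔
5) u + s = 3 + 14 = 17; 17 < 19  ✔
6) abs(14 - 9) = 5  ✔
7) s = 14 is in {10, 11, 14, 13}  ✔
8) values 9, 7, 14; w = 9 is not <= v = 7  ✘
9) values -4 <= 3 <= 7  ✔
10) 3r + 5t = 3(10) + 5(-4) = 10  ✔
11) t^2 + v^2 = (-4)^2 + 7^2 = 16 + 49 = 65  ✔
12) u + w = 3 + 9 = 12  ✔

The assignment fails constraint 8.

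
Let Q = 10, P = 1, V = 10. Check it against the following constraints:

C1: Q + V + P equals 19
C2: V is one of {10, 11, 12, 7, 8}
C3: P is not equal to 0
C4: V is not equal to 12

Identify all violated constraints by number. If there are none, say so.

C1: Q + V + P = 10 + 10 + 1 = 21, not 19  FAIL
C2: V = 10 is in {10, 11, 12, 7, 8}  OK
C3: P = 1, and 1 ≠ 0  OK
C4: V = 10, and 10 ≠ 12  OK

Constraint 1 does not hold.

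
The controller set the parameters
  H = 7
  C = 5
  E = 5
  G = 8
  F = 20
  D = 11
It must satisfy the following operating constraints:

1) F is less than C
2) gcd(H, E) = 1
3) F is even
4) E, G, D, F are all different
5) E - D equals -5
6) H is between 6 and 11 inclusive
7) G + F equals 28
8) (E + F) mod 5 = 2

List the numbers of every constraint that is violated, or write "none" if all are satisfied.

1) F = 20, C = 5; 20 ≥ 5 (want <) — does not hold.
2) gcd(7, 5) = 1 — holds.
3) F = 20 is even — holds.
4) values 5, 8, 11, 20 are pairwise distinct — holds.
5) E - D = 5 - 11 = -6, not -5 — does not hold.
6) H = 7 lies in [6, 11] — holds.
7) G + F = 8 + 20 = 28 — holds.
8) E + F = 25; 25 mod 5 = 0, not 2 — does not hold.

Constraints 1, 5, 8 are violated.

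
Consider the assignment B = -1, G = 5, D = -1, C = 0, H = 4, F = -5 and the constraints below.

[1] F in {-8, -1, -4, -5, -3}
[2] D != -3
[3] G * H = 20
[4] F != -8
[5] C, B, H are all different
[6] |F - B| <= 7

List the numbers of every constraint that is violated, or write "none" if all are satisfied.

[1] F = -5 is in {-8, -1, -4, -5, -3}  ✔
[2] D = -1, and -1 ≠ -3  ✔
[3] G * H = 5 * 4 = 20  ✔
[4] F = -5, and -5 ≠ -8  ✔
[5] values 0, -1, 4 are pairwise distinct  ✔
[6] |-5 - (-1)| = 4; 4 ≤ 7  ✔

The assignment satisfies every constraint.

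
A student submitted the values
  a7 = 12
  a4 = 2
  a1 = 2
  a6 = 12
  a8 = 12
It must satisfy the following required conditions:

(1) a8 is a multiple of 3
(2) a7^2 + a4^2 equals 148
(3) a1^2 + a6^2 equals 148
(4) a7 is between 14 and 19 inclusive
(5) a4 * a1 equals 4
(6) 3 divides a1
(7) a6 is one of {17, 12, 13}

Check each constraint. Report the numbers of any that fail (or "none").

(1) 12 / 3 = 4, so 3 divides 12  true
(2) a7^2 + a4^2 = 12^2 + 2^2 = 144 + 4 = 148  true
(3) a1^2 + a6^2 = 2^2 + 12^2 = 4 + 144 = 148  true
(4) a7 = 12 is outside [14, 19]  false
(5) a4 * a1 = 2 * 2 = 4  true
(6) 2 = 3*0 + 2, so 3 does not divide 2  false
(7) a6 = 12 is in {17, 12, 13}  true

Constraints 4, 6 are violated.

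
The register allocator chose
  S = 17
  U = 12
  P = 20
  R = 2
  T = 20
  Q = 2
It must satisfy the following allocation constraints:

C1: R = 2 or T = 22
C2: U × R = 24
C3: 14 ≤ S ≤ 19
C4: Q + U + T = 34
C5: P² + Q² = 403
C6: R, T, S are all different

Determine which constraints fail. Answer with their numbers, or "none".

C1: R = 2 = 2 (first disjunct) — holds.
C2: U × R = 12 × 2 = 24 — holds.
C3: S = 17 lies in [14, 19] — holds.
C4: Q + U + T = 2 + 12 + 20 = 34 — holds.
C5: P² + Q² = 20² + 2² = 400 + 4 = 404, not 403 — fails.
C6: values 2, 20, 17 are pairwise distinct — holds.

The assignment fails constraint 5.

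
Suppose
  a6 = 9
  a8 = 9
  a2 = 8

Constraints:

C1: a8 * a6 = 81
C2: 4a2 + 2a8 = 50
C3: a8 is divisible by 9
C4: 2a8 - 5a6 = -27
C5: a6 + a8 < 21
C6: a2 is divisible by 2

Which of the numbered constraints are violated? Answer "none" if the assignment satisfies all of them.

C1: a8 * a6 = 9 * 9 = 81 — OK.
C2: 4a2 + 2a8 = 4(8) + 2(9) = 50 — OK.
C3: 9 / 9 = 1, so 9 divides 9 — OK.
C4: 2a8 - 5a6 = 2(9) - 5(9) = -27 — OK.
C5: a6 + a8 = 9 + 9 = 18; 18 < 21 — OK.
C6: 8 / 2 = 4, so 2 divides 8 — OK.

No violations.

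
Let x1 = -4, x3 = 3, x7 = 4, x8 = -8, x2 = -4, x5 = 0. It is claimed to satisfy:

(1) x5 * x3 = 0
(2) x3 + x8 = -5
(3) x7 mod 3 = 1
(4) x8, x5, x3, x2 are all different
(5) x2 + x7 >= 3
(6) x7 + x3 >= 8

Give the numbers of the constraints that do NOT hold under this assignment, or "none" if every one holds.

Violated: 5 and 6.

(1) x5 * x3 = 0 * 3 = 0 — holds.
(2) x3 + x8 = 3 + (-8) = -5 — holds.
(3) 4 mod 3 = 1 — holds.
(4) values -8, 0, 3, -4 are pairwise distinct — holds.
(5) x2 + x7 = -4 + 4 = 0; 0 < 3, bound 3 not met — fails.
(6) x7 + x3 = 4 + 3 = 7; 7 < 8, bound 8 not met — fails.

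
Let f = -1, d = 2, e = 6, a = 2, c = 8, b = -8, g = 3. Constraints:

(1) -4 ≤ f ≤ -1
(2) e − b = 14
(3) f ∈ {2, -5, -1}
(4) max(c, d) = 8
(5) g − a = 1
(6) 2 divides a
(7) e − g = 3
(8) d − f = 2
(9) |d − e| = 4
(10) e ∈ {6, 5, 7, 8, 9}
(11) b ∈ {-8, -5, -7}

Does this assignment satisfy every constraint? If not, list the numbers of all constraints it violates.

Constraint 8 does not hold.

(1) f = -1 lies in [-4, -1]  true
(2) e − b = 6 − (-8) = 14  true
(3) f = -1 is in {2, -5, -1}  true
(4) max(8, 2) = 8  true
(5) g − a = 3 − 2 = 1  true
(6) 2 / 2 = 1, so 2 divides 2  true
(7) e − g = 6 − 3 = 3  true
(8) d − f = 2 − (-1) = 3, not 2  false
(9) |2 − 6| = 4  true
(10) e = 6 is in {6, 5, 7, 8, 9}  true
(11) b = -8 is in {-8, -5, -7}  true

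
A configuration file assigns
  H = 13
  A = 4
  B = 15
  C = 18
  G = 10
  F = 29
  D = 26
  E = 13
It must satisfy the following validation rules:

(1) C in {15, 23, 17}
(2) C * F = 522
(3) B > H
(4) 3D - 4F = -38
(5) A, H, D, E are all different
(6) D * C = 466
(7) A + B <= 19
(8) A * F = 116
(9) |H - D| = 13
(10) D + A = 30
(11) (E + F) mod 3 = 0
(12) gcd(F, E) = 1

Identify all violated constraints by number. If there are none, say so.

(1) C = 18 is not in {15, 23, 17}  ✘
(2) C * F = 18 * 29 = 522  ✔
(3) B = 15, H = 13; 15 > 13  ✔
(4) 3D - 4F = 3(26) - 4(29) = -38  ✔
(5) H = E = 13, not all different  ✘
(6) D * C = 26 * 18 = 468, not 466  ✘
(7) A + B = 4 + 15 = 19; 19 ≤ 19  ✔
(8) A * F = 4 * 29 = 116  ✔
(9) |13 - 26| = 13  ✔
(10) D + A = 26 + 4 = 30  ✔
(11) E + F = 42; 42 mod 3 = 0  ✔
(12) gcd(29, 13) = 1  ✔

No — constraints 1, 5, 6 are not satisfied.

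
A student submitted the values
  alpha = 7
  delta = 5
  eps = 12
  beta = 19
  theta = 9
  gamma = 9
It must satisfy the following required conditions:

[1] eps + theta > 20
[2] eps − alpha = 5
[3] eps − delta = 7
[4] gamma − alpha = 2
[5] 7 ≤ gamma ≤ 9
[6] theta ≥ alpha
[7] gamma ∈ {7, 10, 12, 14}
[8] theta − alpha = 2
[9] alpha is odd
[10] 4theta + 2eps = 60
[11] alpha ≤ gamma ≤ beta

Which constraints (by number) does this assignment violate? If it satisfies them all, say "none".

Constraint 7 does not hold.

[1] eps + theta = 12 + 9 = 21; 21 > 20 — OK.
[2] eps − alpha = 12 − 7 = 5 — OK.
[3] eps − delta = 12 − 5 = 7 — OK.
[4] gamma − alpha = 9 − 7 = 2 — OK.
[5] gamma = 9 lies in [7, 9] — OK.
[6] theta = 9, alpha = 7; 9 ≥ 7 — OK.
[7] gamma = 9 is not in {7, 10, 12, 14} — violated.
[8] theta − alpha = 9 − 7 = 2 — OK.
[9] alpha = 7 is odd — OK.
[10] 4theta + 2eps = 4(9) + 2(12) = 60 — OK.
[11] values 7 ≤ 9 ≤ 19 — OK.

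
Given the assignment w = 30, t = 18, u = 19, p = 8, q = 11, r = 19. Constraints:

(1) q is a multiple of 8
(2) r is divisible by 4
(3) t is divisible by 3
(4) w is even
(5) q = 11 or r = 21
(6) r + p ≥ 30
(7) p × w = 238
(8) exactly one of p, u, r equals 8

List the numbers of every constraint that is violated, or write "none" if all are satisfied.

No — constraints 1, 2, 6, 7 are not satisfied.

(1) 11 = 8×1 + 3, so 8 does not divide 11 — fails.
(2) 19 = 4×4 + 3, so 4 does not divide 19 — fails.
(3) 18 / 3 = 6, so 3 divides 18 — holds.
(4) w = 30 is even — holds.
(5) q = 11 = 11 (first disjunct) — holds.
(6) r + p = 19 + 8 = 27; 27 < 30, bound 30 not met — fails.
(7) p × w = 8 × 30 = 240, not 238 — fails.
(8) p=8, u=19, r=19; 1 of them equals 8 — holds.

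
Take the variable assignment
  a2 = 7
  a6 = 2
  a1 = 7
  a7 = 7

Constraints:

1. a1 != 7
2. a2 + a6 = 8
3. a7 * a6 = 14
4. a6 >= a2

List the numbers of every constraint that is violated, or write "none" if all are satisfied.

Constraints 1, 2, and 4 are violated.

1. a1 = 7, but 7 is required to differ  false
2. a2 + a6 = 7 + 2 = 9, not 8  false
3. a7 * a6 = 7 * 2 = 14  true
4. a6 = 2, a2 = 7; 2 < 7 (want ≥)  false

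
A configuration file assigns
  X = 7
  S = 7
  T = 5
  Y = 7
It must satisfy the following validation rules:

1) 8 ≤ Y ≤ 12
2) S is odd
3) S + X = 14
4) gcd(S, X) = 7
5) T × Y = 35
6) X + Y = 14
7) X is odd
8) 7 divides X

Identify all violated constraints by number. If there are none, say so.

1) Y = 7 is outside [8, 12]  FAIL
2) S = 7 is odd  OK
3) S + X = 7 + 7 = 14  OK
4) gcd(7, 7) = 7  OK
5) T × Y = 5 × 7 = 35  OK
6) X + Y = 7 + 7 = 14  OK
7) X = 7 is odd  OK
8) 7 / 7 = 1, so 7 divides 7  OK

No — constraint 1 is not satisfied.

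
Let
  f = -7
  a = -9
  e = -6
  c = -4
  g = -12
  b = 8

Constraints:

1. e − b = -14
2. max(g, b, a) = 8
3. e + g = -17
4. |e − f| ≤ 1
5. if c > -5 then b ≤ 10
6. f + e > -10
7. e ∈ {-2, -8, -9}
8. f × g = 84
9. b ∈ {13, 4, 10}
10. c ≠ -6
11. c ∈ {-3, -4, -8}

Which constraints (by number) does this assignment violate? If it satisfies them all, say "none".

The assignment fails constraints 3, 6, 7, and 9.

1. e − b = -6 − 8 = -14  holds
2. max(-12, 8, -9) = 8  holds
3. e + g = -6 + (-12) = -18, not -17  fails
4. |-6 − (-7)| = 1; 1 ≤ 1  holds
5. c = -4 > -5, so we need b ≤ 10; b = 8 ≤ 10  holds
6. f + e = -7 + (-6) = -13; -13 ≤ -10, bound -10 not met  fails
7. e = -6 is not in {-2, -8, -9}  fails
8. f × g = -7 × (-12) = 84  holds
9. b = 8 is not in {13, 4, 10}  fails
10. c = -4, and -4 ≠ -6  holds
11. c = -4 is in {-3, -4, -8}  holds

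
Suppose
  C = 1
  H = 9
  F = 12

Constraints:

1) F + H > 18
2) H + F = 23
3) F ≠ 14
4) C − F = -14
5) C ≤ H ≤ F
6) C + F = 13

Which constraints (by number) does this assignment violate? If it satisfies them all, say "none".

1) F + H = 12 + 9 = 21; 21 > 18 — satisfied.
2) H + F = 9 + 12 = 21, not 23 — violated.
3) F = 12, and 12 ≠ 14 — satisfied.
4) C − F = 1 − 12 = -11, not -14 — violated.
5) values 1 ≤ 9 ≤ 12 — satisfied.
6) C + F = 1 + 12 = 13 — satisfied.

The assignment fails constraints 2, 4.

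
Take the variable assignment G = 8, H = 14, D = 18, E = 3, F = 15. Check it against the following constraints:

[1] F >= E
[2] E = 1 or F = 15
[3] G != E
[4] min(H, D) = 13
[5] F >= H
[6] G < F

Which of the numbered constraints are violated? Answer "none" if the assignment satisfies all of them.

[1] F = 15, E = 3; 15 ≥ 3 — holds.
[2] E = 3 ≠ 1, but F = 15 = 15 (second disjunct) — holds.
[3] G = 8, E = 3; distinct — holds.
[4] min(14, 18) = 14, not 13 — fails.
[5] F = 15, H = 14; 15 ≥ 14 — holds.
[6] G = 8, F = 15; 8 < 15 — holds.

Constraint 4 does not hold.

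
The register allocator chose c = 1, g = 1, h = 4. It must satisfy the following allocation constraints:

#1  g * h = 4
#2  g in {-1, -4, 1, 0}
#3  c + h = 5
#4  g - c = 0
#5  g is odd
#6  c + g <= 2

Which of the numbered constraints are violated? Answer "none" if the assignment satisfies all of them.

None — every constraint holds.

#1 g * h = 1 * 4 = 4  true
#2 g = 1 is in {-1, -4, 1, 0}  true
#3 c + h = 1 + 4 = 5  true
#4 g - c = 1 - 1 = 0  true
#5 g = 1 is odd  true
#6 c + g = 1 + 1 = 2; 2 ≤ 2  true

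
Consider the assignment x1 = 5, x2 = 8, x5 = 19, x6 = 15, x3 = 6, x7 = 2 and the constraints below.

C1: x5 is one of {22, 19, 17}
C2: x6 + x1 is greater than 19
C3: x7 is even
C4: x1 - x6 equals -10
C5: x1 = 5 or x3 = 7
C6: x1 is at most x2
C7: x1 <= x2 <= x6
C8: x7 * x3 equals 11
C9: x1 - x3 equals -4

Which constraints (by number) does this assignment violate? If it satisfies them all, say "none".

The assignment fails constraints 8, 9.

C1: x5 = 19 is in {22, 19, 17}  true
C2: x6 + x1 = 15 + 5 = 20; 20 > 19  true
C3: x7 = 2 is even  true
C4: x1 - x6 = 5 - 15 = -10  true
C5: x1 = 5 = 5 (first disjunct)  true
C6: x1 = 5, x2 = 8; 5 ≤ 8  true
C7: values 5 <= 8 <= 15  true
C8: x7 * x3 = 2 * 6 = 12, not 11  false
C9: x1 - x3 = 5 - 6 = -1, not -4  false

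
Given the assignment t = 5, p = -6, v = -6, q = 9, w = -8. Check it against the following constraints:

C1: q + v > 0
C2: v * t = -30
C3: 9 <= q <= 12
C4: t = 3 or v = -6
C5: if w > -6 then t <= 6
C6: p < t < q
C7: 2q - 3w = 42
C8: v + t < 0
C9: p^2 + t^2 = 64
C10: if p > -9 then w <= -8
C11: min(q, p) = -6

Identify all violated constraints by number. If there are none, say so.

C1: q + v = 9 + (-6) = 3; 3 > 0 — holds.
C2: v * t = -6 * 5 = -30 — holds.
C3: q = 9 lies in [9, 12] — holds.
C4: t = 5 ≠ 3, but v = -6 = -6 (second disjunct) — holds.
C5: w = -8, not > -6; antecedent false, conditional vacuously true — holds.
C6: values -6 < 5 < 9 — holds.
C7: 2q - 3w = 2(9) - 3(-8) = 42 — holds.
C8: v + t = -6 + 5 = -1; -1 < 0 — holds.
C9: p^2 + t^2 = (-6)^2 + 5^2 = 36 + 25 = 61, not 64 — does not hold.
C10: p = -6 > -9, so we need w ≤ -8; w = -8 ≤ -8 — holds.
C11: min(9, -6) = -6 — holds.

Constraint 9 does not hold.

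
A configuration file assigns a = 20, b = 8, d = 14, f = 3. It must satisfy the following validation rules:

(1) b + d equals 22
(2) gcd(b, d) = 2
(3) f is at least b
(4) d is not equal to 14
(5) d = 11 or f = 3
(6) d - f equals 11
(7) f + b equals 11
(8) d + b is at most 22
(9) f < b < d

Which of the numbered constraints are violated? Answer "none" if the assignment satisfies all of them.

(1) b + d = 8 + 14 = 22  holds
(2) gcd(8, 14) = 2  holds
(3) f = 3, b = 8; 3 < 8 (want ≥)  fails
(4) d = 14, but 14 is required to differ  fails
(5) d = 14 ≠ 11, but f = 3 = 3 (second disjunct)  holds
(6) d - f = 14 - 3 = 11  holds
(7) f + b = 3 + 8 = 11  holds
(8) d + b = 14 + 8 = 22; 22 ≤ 22  holds
(9) values 3 < 8 < 14  holds

Violated: 3 and 4.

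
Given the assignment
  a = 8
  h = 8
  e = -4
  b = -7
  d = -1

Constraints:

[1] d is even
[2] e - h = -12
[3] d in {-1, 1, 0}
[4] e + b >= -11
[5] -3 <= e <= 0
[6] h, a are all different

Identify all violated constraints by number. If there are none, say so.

Constraints 1, 5, and 6 do not hold.

[1] d = -1 is odd — does not hold.
[2] e - h = -4 - 8 = -12 — holds.
[3] d = -1 is in {-1, 1, 0} — holds.
[4] e + b = -4 + (-7) = -11; -11 ≥ -11 — holds.
[5] e = -4 is outside [-3, 0] — does not hold.
[6] h = a = 8, not all different — does not hold.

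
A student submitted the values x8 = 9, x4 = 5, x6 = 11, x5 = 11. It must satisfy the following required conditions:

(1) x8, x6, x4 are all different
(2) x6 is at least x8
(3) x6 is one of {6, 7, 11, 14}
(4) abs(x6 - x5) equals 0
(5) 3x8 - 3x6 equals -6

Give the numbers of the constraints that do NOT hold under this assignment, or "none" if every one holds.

No violations.

(1) values 9, 11, 5 are pairwise distinct  ✓
(2) x6 = 11, x8 = 9; 11 ≥ 9  ✓
(3) x6 = 11 is in {6, 7, 11, 14}  ✓
(4) abs(11 - 11) = 0  ✓
(5) 3x8 - 3x6 = 3(9) - 3(11) = -6  ✓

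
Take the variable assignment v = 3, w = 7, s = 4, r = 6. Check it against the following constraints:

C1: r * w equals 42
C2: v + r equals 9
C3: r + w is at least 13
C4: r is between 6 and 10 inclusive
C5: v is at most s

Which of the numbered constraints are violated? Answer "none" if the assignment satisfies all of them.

All constraints are satisfied.

C1: r * w = 6 * 7 = 42  ✓
C2: v + r = 3 + 6 = 9  ✓
C3: r + w = 6 + 7 = 13; 13 ≥ 13  ✓
C4: r = 6 lies in [6, 10]  ✓
C5: v = 3, s = 4; 3 ≤ 4  ✓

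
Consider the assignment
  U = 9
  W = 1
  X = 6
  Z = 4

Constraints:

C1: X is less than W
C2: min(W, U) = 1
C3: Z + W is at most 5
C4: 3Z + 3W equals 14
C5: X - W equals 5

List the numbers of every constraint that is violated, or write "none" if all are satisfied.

C1: X = 6, W = 1; 6 ≥ 1 (want <)  FAIL
C2: min(1, 9) = 1  OK
C3: Z + W = 4 + 1 = 5; 5 ≤ 5  OK
C4: 3Z + 3W = 3(4) + 3(1) = 15, not 14  FAIL
C5: X - W = 6 - 1 = 5  OK

The assignment fails constraints 1, 4.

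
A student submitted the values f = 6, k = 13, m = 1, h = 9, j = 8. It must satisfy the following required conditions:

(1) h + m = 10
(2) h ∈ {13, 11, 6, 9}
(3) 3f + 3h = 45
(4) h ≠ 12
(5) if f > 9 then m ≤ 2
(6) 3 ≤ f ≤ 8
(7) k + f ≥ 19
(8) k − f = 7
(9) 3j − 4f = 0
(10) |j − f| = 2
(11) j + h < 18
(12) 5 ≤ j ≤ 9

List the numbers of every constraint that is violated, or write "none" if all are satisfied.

No violations.

(1) h + m = 9 + 1 = 10  yes
(2) h = 9 is in {13, 11, 6, 9}  yes
(3) 3f + 3h = 3(6) + 3(9) = 45  yes
(4) h = 9, and 9 ≠ 12  yes
(5) f = 6, not > 9; antecedent false, conditional vacuously true  yes
(6) f = 6 lies in [3, 8]  yes
(7) k + f = 13 + 6 = 19; 19 ≥ 19  yes
(8) k − f = 13 − 6 = 7  yes
(9) 3j − 4f = 3(8) − 4(6) = 0  yes
(10) |8 − 6| = 2  yes
(11) j + h = 8 + 9 = 17; 17 < 18  yes
(12) j = 8 lies in [5, 9]  yes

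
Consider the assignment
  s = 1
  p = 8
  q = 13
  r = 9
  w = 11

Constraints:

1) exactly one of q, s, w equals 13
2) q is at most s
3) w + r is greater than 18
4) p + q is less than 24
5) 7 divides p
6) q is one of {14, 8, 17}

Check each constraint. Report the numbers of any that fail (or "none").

1) q=13, s=1, w=11; 1 of them equals 13 — satisfied.
2) q = 13, s = 1; 13 > 1 (want ≤) — violated.
3) w + r = 11 + 9 = 20; 20 > 18 — satisfied.
4) p + q = 8 + 13 = 21; 21 < 24 — satisfied.
5) 8 = 7*1 + 1, so 7 does not divide 8 — violated.
6) q = 13 is not in {14, 8, 17} — violated.

Constraints 2, 5, 6 do not hold.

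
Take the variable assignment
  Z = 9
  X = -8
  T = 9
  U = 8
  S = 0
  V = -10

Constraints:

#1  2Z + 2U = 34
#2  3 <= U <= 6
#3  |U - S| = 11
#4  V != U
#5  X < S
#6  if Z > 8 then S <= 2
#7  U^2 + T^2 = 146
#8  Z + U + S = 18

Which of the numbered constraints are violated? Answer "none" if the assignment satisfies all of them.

#1 2Z + 2U = 2(9) + 2(8) = 34 — OK.
#2 U = 8 is outside [3, 6] — violated.
#3 |8 - 0| = 8, not 11 — violated.
#4 V = -10, U = 8; distinct — OK.
#5 X = -8, S = 0; -8 < 0 — OK.
#6 Z = 9 > 8, so we need S ≤ 2; S = 0 ≤ 2 — OK.
#7 U^2 + T^2 = 8^2 + 9^2 = 64 + 81 = 145, not 146 — violated.
#8 Z + U + S = 9 + 8 + 0 = 17, not 18 — violated.

The assignment fails constraints 2, 3, 7, 8.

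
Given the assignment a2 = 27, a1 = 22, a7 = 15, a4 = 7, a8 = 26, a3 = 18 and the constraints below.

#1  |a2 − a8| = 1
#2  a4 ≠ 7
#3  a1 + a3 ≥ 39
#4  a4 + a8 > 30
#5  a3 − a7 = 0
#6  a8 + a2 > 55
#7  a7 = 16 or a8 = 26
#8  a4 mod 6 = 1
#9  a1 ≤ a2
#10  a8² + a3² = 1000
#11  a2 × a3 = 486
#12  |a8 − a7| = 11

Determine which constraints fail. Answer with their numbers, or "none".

No — constraints 2, 5, and 6 are not satisfied.

#1 |27 − 26| = 1  true
#2 a4 = 7, but 7 is required to differ  false
#3 a1 + a3 = 22 + 18 = 40; 40 ≥ 39  true
#4 a4 + a8 = 7 + 26 = 33; 33 > 30  true
#5 a3 − a7 = 18 − 15 = 3, not 0  false
#6 a8 + a2 = 26 + 27 = 53; 53 ≤ 55, bound 55 not met  false
#7 a7 = 15 ≠ 16, but a8 = 26 = 26 (second disjunct)  true
#8 7 mod 6 = 1  true
#9 a1 = 22, a2 = 27; 22 ≤ 27  true
#10 a8² + a3² = 26² + 18² = 676 + 324 = 1000  true
#11 a2 × a3 = 27 × 18 = 486  true
#12 |26 − 15| = 11  true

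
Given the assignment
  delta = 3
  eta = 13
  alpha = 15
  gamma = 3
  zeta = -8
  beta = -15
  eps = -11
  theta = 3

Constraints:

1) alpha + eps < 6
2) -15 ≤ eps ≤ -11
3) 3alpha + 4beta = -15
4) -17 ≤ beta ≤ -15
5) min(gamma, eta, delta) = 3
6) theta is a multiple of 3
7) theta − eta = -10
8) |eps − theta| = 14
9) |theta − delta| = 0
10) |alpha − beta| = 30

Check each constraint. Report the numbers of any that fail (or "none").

None — every constraint holds.

1) alpha + eps = 15 + (-11) = 4; 4 < 6 — holds.
2) eps = -11 lies in [-15, -11] — holds.
3) 3alpha + 4beta = 3(15) + 4(-15) = -15 — holds.
4) beta = -15 lies in [-17, -15] — holds.
5) min(3, 13, 3) = 3 — holds.
6) 3 / 3 = 1, so 3 divides 3 — holds.
7) theta − eta = 3 − 13 = -10 — holds.
8) |-11 − 3| = 14 — holds.
9) |3 − 3| = 0 — holds.
10) |15 − (-15)| = 30 — holds.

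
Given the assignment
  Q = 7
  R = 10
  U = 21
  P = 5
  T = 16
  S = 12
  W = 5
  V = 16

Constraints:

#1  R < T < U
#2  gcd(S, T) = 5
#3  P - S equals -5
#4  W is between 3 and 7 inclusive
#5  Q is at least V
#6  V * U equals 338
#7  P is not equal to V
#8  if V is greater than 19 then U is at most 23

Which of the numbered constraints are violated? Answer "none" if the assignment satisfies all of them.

#1 values 10 < 16 < 21  holds
#2 gcd(12, 16) = 4, not 5  fails
#3 P - S = 5 - 12 = -7, not -5  fails
#4 W = 5 lies in [3, 7]  holds
#5 Q = 7, V = 16; 7 < 16 (want ≥)  fails
#6 V * U = 16 * 21 = 336, not 338  fails
#7 P = 5, V = 16; distinct  holds
#8 V = 16, not > 19; antecedent false, conditional vacuously true  holds

Constraints 2, 3, 5, 6 do not hold.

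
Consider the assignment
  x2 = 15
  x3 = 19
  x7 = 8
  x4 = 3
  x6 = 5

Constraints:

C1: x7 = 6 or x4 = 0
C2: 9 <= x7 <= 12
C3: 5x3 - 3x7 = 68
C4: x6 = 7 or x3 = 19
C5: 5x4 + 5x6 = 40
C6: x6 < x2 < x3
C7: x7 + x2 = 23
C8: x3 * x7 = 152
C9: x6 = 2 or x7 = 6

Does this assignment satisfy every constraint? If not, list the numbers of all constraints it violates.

C1: x7 = 8 ≠ 6 and x4 = 3 ≠ 0; both disjuncts false — fails.
C2: x7 = 8 is outside [9, 12] — fails.
C3: 5x3 - 3x7 = 5(19) - 3(8) = 71, not 68 — fails.
C4: x6 = 5 ≠ 7, but x3 = 19 = 19 (second disjunct) — holds.
C5: 5x4 + 5x6 = 5(3) + 5(5) = 40 — holds.
C6: values 5 < 15 < 19 — holds.
C7: x7 + x2 = 8 + 15 = 23 — holds.
C8: x3 * x7 = 19 * 8 = 152 — holds.
C9: x6 = 5 ≠ 2 and x7 = 8 ≠ 6; both disjuncts false — fails.

Violated: 1, 2, 3, and 9.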